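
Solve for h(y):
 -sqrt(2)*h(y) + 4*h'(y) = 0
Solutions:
 h(y) = C1*exp(sqrt(2)*y/4)


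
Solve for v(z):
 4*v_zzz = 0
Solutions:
 v(z) = C1 + C2*z + C3*z^2


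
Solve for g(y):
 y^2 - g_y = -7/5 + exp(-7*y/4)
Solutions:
 g(y) = C1 + y^3/3 + 7*y/5 + 4*exp(-7*y/4)/7


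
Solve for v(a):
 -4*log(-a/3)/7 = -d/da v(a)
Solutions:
 v(a) = C1 + 4*a*log(-a)/7 + 4*a*(-log(3) - 1)/7


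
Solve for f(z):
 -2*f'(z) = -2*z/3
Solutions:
 f(z) = C1 + z^2/6


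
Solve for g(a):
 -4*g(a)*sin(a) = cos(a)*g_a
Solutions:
 g(a) = C1*cos(a)^4


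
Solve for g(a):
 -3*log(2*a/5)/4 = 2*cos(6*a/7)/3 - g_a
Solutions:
 g(a) = C1 + 3*a*log(a)/4 - 3*a*log(5)/4 - 3*a/4 + 3*a*log(2)/4 + 7*sin(6*a/7)/9


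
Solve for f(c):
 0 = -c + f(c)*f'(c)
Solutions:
 f(c) = -sqrt(C1 + c^2)
 f(c) = sqrt(C1 + c^2)


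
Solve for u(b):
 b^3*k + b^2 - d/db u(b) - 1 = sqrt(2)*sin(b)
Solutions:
 u(b) = C1 + b^4*k/4 + b^3/3 - b + sqrt(2)*cos(b)


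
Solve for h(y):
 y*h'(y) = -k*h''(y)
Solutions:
 h(y) = C1 + C2*sqrt(k)*erf(sqrt(2)*y*sqrt(1/k)/2)


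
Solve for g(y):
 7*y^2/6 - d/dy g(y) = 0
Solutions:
 g(y) = C1 + 7*y^3/18


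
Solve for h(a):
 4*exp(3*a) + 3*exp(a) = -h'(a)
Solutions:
 h(a) = C1 - 4*exp(3*a)/3 - 3*exp(a)


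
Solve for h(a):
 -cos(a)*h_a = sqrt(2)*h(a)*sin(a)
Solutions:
 h(a) = C1*cos(a)^(sqrt(2))


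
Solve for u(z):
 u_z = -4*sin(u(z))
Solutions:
 u(z) = -acos((-C1 - exp(8*z))/(C1 - exp(8*z))) + 2*pi
 u(z) = acos((-C1 - exp(8*z))/(C1 - exp(8*z)))


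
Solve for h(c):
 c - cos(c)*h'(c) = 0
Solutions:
 h(c) = C1 + Integral(c/cos(c), c)


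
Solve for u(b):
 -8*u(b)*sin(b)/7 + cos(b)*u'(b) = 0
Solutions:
 u(b) = C1/cos(b)^(8/7)


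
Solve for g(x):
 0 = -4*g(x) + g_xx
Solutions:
 g(x) = C1*exp(-2*x) + C2*exp(2*x)


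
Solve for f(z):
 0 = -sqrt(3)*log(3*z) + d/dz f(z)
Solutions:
 f(z) = C1 + sqrt(3)*z*log(z) - sqrt(3)*z + sqrt(3)*z*log(3)


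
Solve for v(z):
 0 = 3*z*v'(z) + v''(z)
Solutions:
 v(z) = C1 + C2*erf(sqrt(6)*z/2)


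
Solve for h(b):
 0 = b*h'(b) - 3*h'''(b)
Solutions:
 h(b) = C1 + Integral(C2*airyai(3^(2/3)*b/3) + C3*airybi(3^(2/3)*b/3), b)


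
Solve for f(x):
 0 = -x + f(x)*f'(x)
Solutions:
 f(x) = -sqrt(C1 + x^2)
 f(x) = sqrt(C1 + x^2)


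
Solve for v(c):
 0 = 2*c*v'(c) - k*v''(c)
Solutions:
 v(c) = C1 + C2*erf(c*sqrt(-1/k))/sqrt(-1/k)


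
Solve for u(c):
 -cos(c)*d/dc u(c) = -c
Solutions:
 u(c) = C1 + Integral(c/cos(c), c)


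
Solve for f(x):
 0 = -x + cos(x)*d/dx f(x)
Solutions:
 f(x) = C1 + Integral(x/cos(x), x)


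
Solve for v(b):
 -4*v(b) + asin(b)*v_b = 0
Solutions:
 v(b) = C1*exp(4*Integral(1/asin(b), b))


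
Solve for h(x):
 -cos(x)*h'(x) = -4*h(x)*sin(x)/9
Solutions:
 h(x) = C1/cos(x)^(4/9)


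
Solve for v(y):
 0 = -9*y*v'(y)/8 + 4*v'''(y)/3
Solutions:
 v(y) = C1 + Integral(C2*airyai(3*2^(1/3)*y/4) + C3*airybi(3*2^(1/3)*y/4), y)


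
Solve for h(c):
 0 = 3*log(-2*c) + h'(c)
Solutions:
 h(c) = C1 - 3*c*log(-c) + 3*c*(1 - log(2))


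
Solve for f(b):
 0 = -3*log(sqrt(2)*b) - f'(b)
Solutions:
 f(b) = C1 - 3*b*log(b) - 3*b*log(2)/2 + 3*b


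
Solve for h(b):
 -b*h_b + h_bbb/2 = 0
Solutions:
 h(b) = C1 + Integral(C2*airyai(2^(1/3)*b) + C3*airybi(2^(1/3)*b), b)


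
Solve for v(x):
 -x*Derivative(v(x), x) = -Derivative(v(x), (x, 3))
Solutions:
 v(x) = C1 + Integral(C2*airyai(x) + C3*airybi(x), x)


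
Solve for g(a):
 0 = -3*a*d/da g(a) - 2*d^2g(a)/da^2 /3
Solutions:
 g(a) = C1 + C2*erf(3*a/2)


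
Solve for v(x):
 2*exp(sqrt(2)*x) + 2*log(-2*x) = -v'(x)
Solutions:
 v(x) = C1 - 2*x*log(-x) + 2*x*(1 - log(2)) - sqrt(2)*exp(sqrt(2)*x)


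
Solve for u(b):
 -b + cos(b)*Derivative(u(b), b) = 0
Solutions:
 u(b) = C1 + Integral(b/cos(b), b)


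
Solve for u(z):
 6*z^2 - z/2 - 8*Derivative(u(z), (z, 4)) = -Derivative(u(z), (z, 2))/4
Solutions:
 u(z) = C1 + C2*z + C3*exp(-sqrt(2)*z/8) + C4*exp(sqrt(2)*z/8) - 2*z^4 + z^3/3 - 768*z^2


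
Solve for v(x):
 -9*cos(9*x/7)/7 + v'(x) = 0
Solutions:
 v(x) = C1 + sin(9*x/7)


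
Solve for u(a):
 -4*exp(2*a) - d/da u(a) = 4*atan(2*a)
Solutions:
 u(a) = C1 - 4*a*atan(2*a) - 2*exp(2*a) + log(4*a^2 + 1)


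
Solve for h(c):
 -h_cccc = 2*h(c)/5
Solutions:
 h(c) = (C1*sin(10^(3/4)*c/10) + C2*cos(10^(3/4)*c/10))*exp(-10^(3/4)*c/10) + (C3*sin(10^(3/4)*c/10) + C4*cos(10^(3/4)*c/10))*exp(10^(3/4)*c/10)


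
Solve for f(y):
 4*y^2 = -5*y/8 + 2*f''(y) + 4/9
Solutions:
 f(y) = C1 + C2*y + y^4/6 + 5*y^3/96 - y^2/9


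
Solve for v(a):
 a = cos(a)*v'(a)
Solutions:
 v(a) = C1 + Integral(a/cos(a), a)


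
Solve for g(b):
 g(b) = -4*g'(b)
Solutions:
 g(b) = C1*exp(-b/4)


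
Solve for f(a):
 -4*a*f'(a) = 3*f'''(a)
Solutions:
 f(a) = C1 + Integral(C2*airyai(-6^(2/3)*a/3) + C3*airybi(-6^(2/3)*a/3), a)


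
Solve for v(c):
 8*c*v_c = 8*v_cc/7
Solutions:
 v(c) = C1 + C2*erfi(sqrt(14)*c/2)


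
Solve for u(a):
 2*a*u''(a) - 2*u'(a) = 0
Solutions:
 u(a) = C1 + C2*a^2


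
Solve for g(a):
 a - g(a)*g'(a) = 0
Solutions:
 g(a) = -sqrt(C1 + a^2)
 g(a) = sqrt(C1 + a^2)


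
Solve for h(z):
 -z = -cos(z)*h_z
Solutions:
 h(z) = C1 + Integral(z/cos(z), z)


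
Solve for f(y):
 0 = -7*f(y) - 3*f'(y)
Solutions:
 f(y) = C1*exp(-7*y/3)


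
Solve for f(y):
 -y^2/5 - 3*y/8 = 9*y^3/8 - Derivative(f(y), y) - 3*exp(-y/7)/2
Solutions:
 f(y) = C1 + 9*y^4/32 + y^3/15 + 3*y^2/16 + 21*exp(-y/7)/2


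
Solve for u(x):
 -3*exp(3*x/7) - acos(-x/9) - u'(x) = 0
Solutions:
 u(x) = C1 - x*acos(-x/9) - sqrt(81 - x^2) - 7*exp(3*x/7)


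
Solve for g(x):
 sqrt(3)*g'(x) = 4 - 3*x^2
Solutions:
 g(x) = C1 - sqrt(3)*x^3/3 + 4*sqrt(3)*x/3


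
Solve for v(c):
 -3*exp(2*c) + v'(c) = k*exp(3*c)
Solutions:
 v(c) = C1 + k*exp(3*c)/3 + 3*exp(2*c)/2


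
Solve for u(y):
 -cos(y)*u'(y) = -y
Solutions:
 u(y) = C1 + Integral(y/cos(y), y)


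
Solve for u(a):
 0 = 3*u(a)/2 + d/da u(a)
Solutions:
 u(a) = C1*exp(-3*a/2)


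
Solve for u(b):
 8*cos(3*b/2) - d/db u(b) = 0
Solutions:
 u(b) = C1 + 16*sin(3*b/2)/3


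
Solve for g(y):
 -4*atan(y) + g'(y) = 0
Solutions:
 g(y) = C1 + 4*y*atan(y) - 2*log(y^2 + 1)


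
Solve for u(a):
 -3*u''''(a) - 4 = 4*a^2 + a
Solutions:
 u(a) = C1 + C2*a + C3*a^2 + C4*a^3 - a^6/270 - a^5/360 - a^4/18


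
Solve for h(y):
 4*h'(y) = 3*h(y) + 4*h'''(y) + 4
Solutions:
 h(y) = C1*exp(3^(1/3)*y*(4*3^(1/3)/(sqrt(537) + 27)^(1/3) + (sqrt(537) + 27)^(1/3))/12)*sin(3^(1/6)*y*(-3^(2/3)*(sqrt(537) + 27)^(1/3)/12 + (sqrt(537) + 27)^(-1/3))) + C2*exp(3^(1/3)*y*(4*3^(1/3)/(sqrt(537) + 27)^(1/3) + (sqrt(537) + 27)^(1/3))/12)*cos(3^(1/6)*y*(-3^(2/3)*(sqrt(537) + 27)^(1/3)/12 + (sqrt(537) + 27)^(-1/3))) + C3*exp(-3^(1/3)*y*(4*3^(1/3)/(sqrt(537) + 27)^(1/3) + (sqrt(537) + 27)^(1/3))/6) - 4/3


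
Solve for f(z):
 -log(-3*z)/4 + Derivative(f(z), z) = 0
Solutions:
 f(z) = C1 + z*log(-z)/4 + z*(-1 + log(3))/4


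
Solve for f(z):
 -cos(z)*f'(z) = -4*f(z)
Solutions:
 f(z) = C1*(sin(z)^2 + 2*sin(z) + 1)/(sin(z)^2 - 2*sin(z) + 1)


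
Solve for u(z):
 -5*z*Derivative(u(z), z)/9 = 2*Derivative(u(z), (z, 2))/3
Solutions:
 u(z) = C1 + C2*erf(sqrt(15)*z/6)


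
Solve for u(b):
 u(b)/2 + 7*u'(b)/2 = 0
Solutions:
 u(b) = C1*exp(-b/7)


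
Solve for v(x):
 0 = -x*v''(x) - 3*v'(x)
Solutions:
 v(x) = C1 + C2/x^2


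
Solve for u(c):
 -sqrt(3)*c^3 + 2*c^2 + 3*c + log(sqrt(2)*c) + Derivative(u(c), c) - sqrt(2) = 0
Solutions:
 u(c) = C1 + sqrt(3)*c^4/4 - 2*c^3/3 - 3*c^2/2 - c*log(c) - c*log(2)/2 + c + sqrt(2)*c


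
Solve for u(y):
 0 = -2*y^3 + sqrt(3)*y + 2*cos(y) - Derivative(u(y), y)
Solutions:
 u(y) = C1 - y^4/2 + sqrt(3)*y^2/2 + 2*sin(y)


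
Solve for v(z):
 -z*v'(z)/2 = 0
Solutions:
 v(z) = C1


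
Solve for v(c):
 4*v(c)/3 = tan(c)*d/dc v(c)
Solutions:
 v(c) = C1*sin(c)^(4/3)


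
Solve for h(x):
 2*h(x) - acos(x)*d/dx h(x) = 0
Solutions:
 h(x) = C1*exp(2*Integral(1/acos(x), x))


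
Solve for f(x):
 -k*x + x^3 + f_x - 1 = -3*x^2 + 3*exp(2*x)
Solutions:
 f(x) = C1 + k*x^2/2 - x^4/4 - x^3 + x + 3*exp(2*x)/2


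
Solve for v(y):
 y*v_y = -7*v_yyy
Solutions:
 v(y) = C1 + Integral(C2*airyai(-7^(2/3)*y/7) + C3*airybi(-7^(2/3)*y/7), y)


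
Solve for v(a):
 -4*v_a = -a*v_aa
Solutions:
 v(a) = C1 + C2*a^5


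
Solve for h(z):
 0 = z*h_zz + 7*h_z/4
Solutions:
 h(z) = C1 + C2/z^(3/4)


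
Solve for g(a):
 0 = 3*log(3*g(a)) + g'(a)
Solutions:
 Integral(1/(log(_y) + log(3)), (_y, g(a)))/3 = C1 - a


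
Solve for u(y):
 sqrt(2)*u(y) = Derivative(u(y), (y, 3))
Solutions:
 u(y) = C3*exp(2^(1/6)*y) + (C1*sin(2^(1/6)*sqrt(3)*y/2) + C2*cos(2^(1/6)*sqrt(3)*y/2))*exp(-2^(1/6)*y/2)


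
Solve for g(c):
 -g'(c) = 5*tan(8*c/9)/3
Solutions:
 g(c) = C1 + 15*log(cos(8*c/9))/8


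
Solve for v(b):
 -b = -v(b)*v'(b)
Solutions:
 v(b) = -sqrt(C1 + b^2)
 v(b) = sqrt(C1 + b^2)


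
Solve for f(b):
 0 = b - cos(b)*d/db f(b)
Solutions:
 f(b) = C1 + Integral(b/cos(b), b)


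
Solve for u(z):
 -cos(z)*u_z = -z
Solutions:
 u(z) = C1 + Integral(z/cos(z), z)


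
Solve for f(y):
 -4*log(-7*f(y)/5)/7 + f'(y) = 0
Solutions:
 -7*Integral(1/(log(-_y) - log(5) + log(7)), (_y, f(y)))/4 = C1 - y


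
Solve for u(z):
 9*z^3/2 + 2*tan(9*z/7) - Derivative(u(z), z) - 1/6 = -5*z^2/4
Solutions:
 u(z) = C1 + 9*z^4/8 + 5*z^3/12 - z/6 - 14*log(cos(9*z/7))/9


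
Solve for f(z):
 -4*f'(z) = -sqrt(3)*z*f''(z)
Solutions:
 f(z) = C1 + C2*z^(1 + 4*sqrt(3)/3)


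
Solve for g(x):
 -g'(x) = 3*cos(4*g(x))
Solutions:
 g(x) = -asin((C1 + exp(24*x))/(C1 - exp(24*x)))/4 + pi/4
 g(x) = asin((C1 + exp(24*x))/(C1 - exp(24*x)))/4


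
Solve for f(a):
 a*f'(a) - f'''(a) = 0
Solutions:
 f(a) = C1 + Integral(C2*airyai(a) + C3*airybi(a), a)


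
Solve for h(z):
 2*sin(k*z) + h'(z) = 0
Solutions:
 h(z) = C1 + 2*cos(k*z)/k


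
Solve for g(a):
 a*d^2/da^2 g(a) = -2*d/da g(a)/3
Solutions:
 g(a) = C1 + C2*a^(1/3)


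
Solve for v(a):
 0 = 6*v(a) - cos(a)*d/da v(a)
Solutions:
 v(a) = C1*(sin(a)^3 + 3*sin(a)^2 + 3*sin(a) + 1)/(sin(a)^3 - 3*sin(a)^2 + 3*sin(a) - 1)


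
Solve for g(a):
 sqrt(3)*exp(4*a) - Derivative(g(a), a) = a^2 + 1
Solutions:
 g(a) = C1 - a^3/3 - a + sqrt(3)*exp(4*a)/4


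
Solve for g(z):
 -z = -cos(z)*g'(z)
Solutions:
 g(z) = C1 + Integral(z/cos(z), z)


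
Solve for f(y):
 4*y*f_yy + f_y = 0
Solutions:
 f(y) = C1 + C2*y^(3/4)


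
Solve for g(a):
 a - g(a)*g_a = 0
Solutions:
 g(a) = -sqrt(C1 + a^2)
 g(a) = sqrt(C1 + a^2)


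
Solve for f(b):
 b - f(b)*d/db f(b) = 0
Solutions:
 f(b) = -sqrt(C1 + b^2)
 f(b) = sqrt(C1 + b^2)


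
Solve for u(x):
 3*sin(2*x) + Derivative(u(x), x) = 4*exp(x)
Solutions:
 u(x) = C1 + 4*exp(x) + 3*cos(2*x)/2


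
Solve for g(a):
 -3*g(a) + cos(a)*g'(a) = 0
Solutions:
 g(a) = C1*(sin(a) + 1)^(3/2)/(sin(a) - 1)^(3/2)


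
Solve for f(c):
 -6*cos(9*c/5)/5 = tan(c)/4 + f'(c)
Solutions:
 f(c) = C1 + log(cos(c))/4 - 2*sin(9*c/5)/3


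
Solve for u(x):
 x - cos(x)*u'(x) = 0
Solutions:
 u(x) = C1 + Integral(x/cos(x), x)


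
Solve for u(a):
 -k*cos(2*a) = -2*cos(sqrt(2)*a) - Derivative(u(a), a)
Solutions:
 u(a) = C1 + k*sin(2*a)/2 - sqrt(2)*sin(sqrt(2)*a)


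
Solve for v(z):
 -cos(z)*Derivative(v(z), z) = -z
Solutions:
 v(z) = C1 + Integral(z/cos(z), z)


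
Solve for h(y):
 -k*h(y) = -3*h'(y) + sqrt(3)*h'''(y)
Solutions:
 h(y) = C1*exp(-y*(6^(2/3)*(sqrt(3)*k + sqrt(3*k^2 - 4*sqrt(3)))^(1/3) + 2*2^(1/3)*3^(5/6)/(sqrt(3)*k + sqrt(3*k^2 - 4*sqrt(3)))^(1/3))/6) + C2*exp(y*(6^(2/3)*(sqrt(3)*k + sqrt(3*k^2 - 4*sqrt(3)))^(1/3)/12 - 2^(2/3)*3^(1/6)*I*(sqrt(3)*k + sqrt(3*k^2 - 4*sqrt(3)))^(1/3)/4 - 4*sqrt(3)/((-6^(2/3) + 3*2^(2/3)*3^(1/6)*I)*(sqrt(3)*k + sqrt(3*k^2 - 4*sqrt(3)))^(1/3)))) + C3*exp(y*(6^(2/3)*(sqrt(3)*k + sqrt(3*k^2 - 4*sqrt(3)))^(1/3)/12 + 2^(2/3)*3^(1/6)*I*(sqrt(3)*k + sqrt(3*k^2 - 4*sqrt(3)))^(1/3)/4 + 4*sqrt(3)/((6^(2/3) + 3*2^(2/3)*3^(1/6)*I)*(sqrt(3)*k + sqrt(3*k^2 - 4*sqrt(3)))^(1/3))))


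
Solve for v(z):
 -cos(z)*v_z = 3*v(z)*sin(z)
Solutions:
 v(z) = C1*cos(z)^3


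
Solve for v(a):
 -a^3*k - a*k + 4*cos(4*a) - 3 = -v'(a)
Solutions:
 v(a) = C1 + a^4*k/4 + a^2*k/2 + 3*a - sin(4*a)


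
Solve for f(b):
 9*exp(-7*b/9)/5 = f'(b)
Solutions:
 f(b) = C1 - 81*exp(-7*b/9)/35


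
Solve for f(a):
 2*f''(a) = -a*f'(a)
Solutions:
 f(a) = C1 + C2*erf(a/2)


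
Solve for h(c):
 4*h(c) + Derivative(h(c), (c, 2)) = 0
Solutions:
 h(c) = C1*sin(2*c) + C2*cos(2*c)


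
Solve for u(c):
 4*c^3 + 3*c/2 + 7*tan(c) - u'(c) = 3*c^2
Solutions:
 u(c) = C1 + c^4 - c^3 + 3*c^2/4 - 7*log(cos(c))


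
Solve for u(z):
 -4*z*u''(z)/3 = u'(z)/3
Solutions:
 u(z) = C1 + C2*z^(3/4)


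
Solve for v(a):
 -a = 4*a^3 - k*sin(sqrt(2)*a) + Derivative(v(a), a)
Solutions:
 v(a) = C1 - a^4 - a^2/2 - sqrt(2)*k*cos(sqrt(2)*a)/2


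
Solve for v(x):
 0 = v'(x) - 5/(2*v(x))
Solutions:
 v(x) = -sqrt(C1 + 5*x)
 v(x) = sqrt(C1 + 5*x)


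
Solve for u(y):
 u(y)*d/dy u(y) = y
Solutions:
 u(y) = -sqrt(C1 + y^2)
 u(y) = sqrt(C1 + y^2)


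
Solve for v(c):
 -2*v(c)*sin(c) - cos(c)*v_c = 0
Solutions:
 v(c) = C1*cos(c)^2


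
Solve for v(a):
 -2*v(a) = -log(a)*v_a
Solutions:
 v(a) = C1*exp(2*li(a))


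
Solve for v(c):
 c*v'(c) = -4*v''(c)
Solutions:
 v(c) = C1 + C2*erf(sqrt(2)*c/4)


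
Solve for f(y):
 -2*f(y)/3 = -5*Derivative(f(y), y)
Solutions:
 f(y) = C1*exp(2*y/15)


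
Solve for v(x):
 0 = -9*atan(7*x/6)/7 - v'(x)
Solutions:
 v(x) = C1 - 9*x*atan(7*x/6)/7 + 27*log(49*x^2 + 36)/49


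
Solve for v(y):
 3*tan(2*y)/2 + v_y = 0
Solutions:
 v(y) = C1 + 3*log(cos(2*y))/4


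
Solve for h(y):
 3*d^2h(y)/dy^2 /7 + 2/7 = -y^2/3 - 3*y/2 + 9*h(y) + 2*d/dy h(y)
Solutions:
 h(y) = C1*exp(y*(7 - sqrt(238))/3) + C2*exp(y*(7 + sqrt(238))/3) + y^2/27 + 73*y/486 + 29/15309


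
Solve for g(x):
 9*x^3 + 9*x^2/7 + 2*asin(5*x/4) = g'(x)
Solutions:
 g(x) = C1 + 9*x^4/4 + 3*x^3/7 + 2*x*asin(5*x/4) + 2*sqrt(16 - 25*x^2)/5


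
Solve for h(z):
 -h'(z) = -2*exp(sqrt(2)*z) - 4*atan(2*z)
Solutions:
 h(z) = C1 + 4*z*atan(2*z) + sqrt(2)*exp(sqrt(2)*z) - log(4*z^2 + 1)


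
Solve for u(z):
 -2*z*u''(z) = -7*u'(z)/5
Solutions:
 u(z) = C1 + C2*z^(17/10)


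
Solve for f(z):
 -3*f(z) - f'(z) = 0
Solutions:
 f(z) = C1*exp(-3*z)


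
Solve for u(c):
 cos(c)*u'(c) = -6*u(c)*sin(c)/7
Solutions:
 u(c) = C1*cos(c)^(6/7)


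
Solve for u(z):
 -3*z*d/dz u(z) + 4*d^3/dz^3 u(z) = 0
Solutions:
 u(z) = C1 + Integral(C2*airyai(6^(1/3)*z/2) + C3*airybi(6^(1/3)*z/2), z)


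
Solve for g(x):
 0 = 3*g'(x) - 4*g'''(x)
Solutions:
 g(x) = C1 + C2*exp(-sqrt(3)*x/2) + C3*exp(sqrt(3)*x/2)


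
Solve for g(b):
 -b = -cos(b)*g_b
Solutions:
 g(b) = C1 + Integral(b/cos(b), b)


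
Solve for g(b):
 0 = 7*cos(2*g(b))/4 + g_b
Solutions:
 g(b) = -asin((C1 + exp(7*b))/(C1 - exp(7*b)))/2 + pi/2
 g(b) = asin((C1 + exp(7*b))/(C1 - exp(7*b)))/2


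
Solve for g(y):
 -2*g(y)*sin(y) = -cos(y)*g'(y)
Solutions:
 g(y) = C1/cos(y)^2


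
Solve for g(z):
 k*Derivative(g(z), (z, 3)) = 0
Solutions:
 g(z) = C1 + C2*z + C3*z^2


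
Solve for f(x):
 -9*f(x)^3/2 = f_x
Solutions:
 f(x) = -sqrt(-1/(C1 - 9*x))
 f(x) = sqrt(-1/(C1 - 9*x))


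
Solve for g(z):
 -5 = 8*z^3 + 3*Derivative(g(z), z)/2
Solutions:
 g(z) = C1 - 4*z^4/3 - 10*z/3


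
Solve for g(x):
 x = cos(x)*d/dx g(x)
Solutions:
 g(x) = C1 + Integral(x/cos(x), x)


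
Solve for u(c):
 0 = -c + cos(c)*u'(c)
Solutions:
 u(c) = C1 + Integral(c/cos(c), c)


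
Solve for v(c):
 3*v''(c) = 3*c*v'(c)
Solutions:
 v(c) = C1 + C2*erfi(sqrt(2)*c/2)


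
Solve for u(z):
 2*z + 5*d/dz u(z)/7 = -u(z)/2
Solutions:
 u(z) = C1*exp(-7*z/10) - 4*z + 40/7


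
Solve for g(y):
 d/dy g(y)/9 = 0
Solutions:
 g(y) = C1


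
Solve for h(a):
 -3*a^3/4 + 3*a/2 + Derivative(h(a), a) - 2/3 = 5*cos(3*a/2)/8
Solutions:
 h(a) = C1 + 3*a^4/16 - 3*a^2/4 + 2*a/3 + 5*sin(3*a/2)/12


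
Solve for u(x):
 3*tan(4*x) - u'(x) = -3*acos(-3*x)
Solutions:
 u(x) = C1 + 3*x*acos(-3*x) + sqrt(1 - 9*x^2) - 3*log(cos(4*x))/4


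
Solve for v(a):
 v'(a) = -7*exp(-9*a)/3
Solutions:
 v(a) = C1 + 7*exp(-9*a)/27


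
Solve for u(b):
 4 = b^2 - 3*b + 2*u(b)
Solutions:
 u(b) = -b^2/2 + 3*b/2 + 2


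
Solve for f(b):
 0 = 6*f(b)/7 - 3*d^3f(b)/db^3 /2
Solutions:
 f(b) = C3*exp(14^(2/3)*b/7) + (C1*sin(14^(2/3)*sqrt(3)*b/14) + C2*cos(14^(2/3)*sqrt(3)*b/14))*exp(-14^(2/3)*b/14)


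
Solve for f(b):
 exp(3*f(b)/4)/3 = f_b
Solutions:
 f(b) = 4*log(-1/(C1 + b))/3 + 8*log(2)/3
 f(b) = 4*log(2^(2/3)*(-1/(C1 + b))^(1/3)*(-1 - sqrt(3)*I)/2)
 f(b) = 4*log(2^(2/3)*(-1/(C1 + b))^(1/3)*(-1 + sqrt(3)*I)/2)


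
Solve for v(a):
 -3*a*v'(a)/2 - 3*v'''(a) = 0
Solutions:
 v(a) = C1 + Integral(C2*airyai(-2^(2/3)*a/2) + C3*airybi(-2^(2/3)*a/2), a)


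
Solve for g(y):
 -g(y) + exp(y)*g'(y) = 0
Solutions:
 g(y) = C1*exp(-exp(-y))


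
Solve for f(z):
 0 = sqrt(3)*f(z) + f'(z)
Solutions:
 f(z) = C1*exp(-sqrt(3)*z)


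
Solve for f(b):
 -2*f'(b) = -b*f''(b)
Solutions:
 f(b) = C1 + C2*b^3


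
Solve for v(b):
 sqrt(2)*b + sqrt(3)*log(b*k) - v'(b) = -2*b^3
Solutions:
 v(b) = C1 + b^4/2 + sqrt(2)*b^2/2 + sqrt(3)*b*log(b*k) - sqrt(3)*b


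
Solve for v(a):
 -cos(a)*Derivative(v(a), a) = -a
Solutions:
 v(a) = C1 + Integral(a/cos(a), a)


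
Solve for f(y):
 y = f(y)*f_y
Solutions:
 f(y) = -sqrt(C1 + y^2)
 f(y) = sqrt(C1 + y^2)


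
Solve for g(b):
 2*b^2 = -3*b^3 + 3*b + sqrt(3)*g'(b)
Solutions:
 g(b) = C1 + sqrt(3)*b^4/4 + 2*sqrt(3)*b^3/9 - sqrt(3)*b^2/2


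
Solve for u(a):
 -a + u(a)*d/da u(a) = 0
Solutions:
 u(a) = -sqrt(C1 + a^2)
 u(a) = sqrt(C1 + a^2)


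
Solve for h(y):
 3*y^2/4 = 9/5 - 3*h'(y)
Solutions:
 h(y) = C1 - y^3/12 + 3*y/5


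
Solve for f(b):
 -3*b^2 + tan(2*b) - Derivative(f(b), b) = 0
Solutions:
 f(b) = C1 - b^3 - log(cos(2*b))/2


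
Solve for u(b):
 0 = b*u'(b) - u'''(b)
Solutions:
 u(b) = C1 + Integral(C2*airyai(b) + C3*airybi(b), b)


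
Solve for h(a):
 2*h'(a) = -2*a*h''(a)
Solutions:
 h(a) = C1 + C2*log(a)


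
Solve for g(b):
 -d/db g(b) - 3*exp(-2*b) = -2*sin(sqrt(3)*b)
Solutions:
 g(b) = C1 - 2*sqrt(3)*cos(sqrt(3)*b)/3 + 3*exp(-2*b)/2


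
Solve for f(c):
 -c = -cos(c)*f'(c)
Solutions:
 f(c) = C1 + Integral(c/cos(c), c)


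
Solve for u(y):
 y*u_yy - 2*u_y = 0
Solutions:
 u(y) = C1 + C2*y^3


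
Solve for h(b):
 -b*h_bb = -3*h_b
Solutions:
 h(b) = C1 + C2*b^4


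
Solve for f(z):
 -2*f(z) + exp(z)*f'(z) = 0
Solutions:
 f(z) = C1*exp(-2*exp(-z))


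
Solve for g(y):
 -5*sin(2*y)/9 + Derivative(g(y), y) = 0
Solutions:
 g(y) = C1 - 5*cos(2*y)/18


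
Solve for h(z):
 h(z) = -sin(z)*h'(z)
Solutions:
 h(z) = C1*sqrt(cos(z) + 1)/sqrt(cos(z) - 1)


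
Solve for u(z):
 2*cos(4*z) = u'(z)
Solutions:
 u(z) = C1 + sin(4*z)/2


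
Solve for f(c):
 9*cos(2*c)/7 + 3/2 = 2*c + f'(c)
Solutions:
 f(c) = C1 - c^2 + 3*c/2 + 9*sin(c)*cos(c)/7


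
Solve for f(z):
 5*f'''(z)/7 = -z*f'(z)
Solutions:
 f(z) = C1 + Integral(C2*airyai(-5^(2/3)*7^(1/3)*z/5) + C3*airybi(-5^(2/3)*7^(1/3)*z/5), z)


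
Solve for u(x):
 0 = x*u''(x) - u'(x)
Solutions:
 u(x) = C1 + C2*x^2


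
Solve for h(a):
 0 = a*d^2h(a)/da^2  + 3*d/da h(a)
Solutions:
 h(a) = C1 + C2/a^2


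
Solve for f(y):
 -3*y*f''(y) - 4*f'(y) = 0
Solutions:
 f(y) = C1 + C2/y^(1/3)


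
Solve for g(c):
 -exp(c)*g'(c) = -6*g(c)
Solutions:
 g(c) = C1*exp(-6*exp(-c))


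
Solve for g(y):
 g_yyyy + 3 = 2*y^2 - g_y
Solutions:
 g(y) = C1 + C4*exp(-y) + 2*y^3/3 - 3*y + (C2*sin(sqrt(3)*y/2) + C3*cos(sqrt(3)*y/2))*exp(y/2)


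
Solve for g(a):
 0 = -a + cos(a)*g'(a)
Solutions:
 g(a) = C1 + Integral(a/cos(a), a)


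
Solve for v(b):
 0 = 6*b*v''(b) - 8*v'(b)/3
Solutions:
 v(b) = C1 + C2*b^(13/9)


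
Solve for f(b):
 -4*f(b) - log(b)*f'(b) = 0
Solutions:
 f(b) = C1*exp(-4*li(b))


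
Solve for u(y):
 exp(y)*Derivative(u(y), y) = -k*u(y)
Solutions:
 u(y) = C1*exp(k*exp(-y))


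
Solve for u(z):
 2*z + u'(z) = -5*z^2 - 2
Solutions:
 u(z) = C1 - 5*z^3/3 - z^2 - 2*z


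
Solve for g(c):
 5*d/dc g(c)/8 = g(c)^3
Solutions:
 g(c) = -sqrt(10)*sqrt(-1/(C1 + 8*c))/2
 g(c) = sqrt(10)*sqrt(-1/(C1 + 8*c))/2


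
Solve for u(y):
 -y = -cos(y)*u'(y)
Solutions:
 u(y) = C1 + Integral(y/cos(y), y)


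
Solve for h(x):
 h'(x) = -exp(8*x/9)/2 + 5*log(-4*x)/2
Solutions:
 h(x) = C1 + 5*x*log(-x)/2 + x*(-5/2 + 5*log(2)) - 9*exp(8*x/9)/16


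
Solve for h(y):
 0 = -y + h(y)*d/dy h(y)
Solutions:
 h(y) = -sqrt(C1 + y^2)
 h(y) = sqrt(C1 + y^2)


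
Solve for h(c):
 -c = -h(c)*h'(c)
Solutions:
 h(c) = -sqrt(C1 + c^2)
 h(c) = sqrt(C1 + c^2)


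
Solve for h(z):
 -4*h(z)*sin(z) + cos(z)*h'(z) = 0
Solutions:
 h(z) = C1/cos(z)^4


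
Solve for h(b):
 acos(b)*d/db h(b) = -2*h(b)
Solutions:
 h(b) = C1*exp(-2*Integral(1/acos(b), b))


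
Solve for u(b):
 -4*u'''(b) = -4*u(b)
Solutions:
 u(b) = C3*exp(b) + (C1*sin(sqrt(3)*b/2) + C2*cos(sqrt(3)*b/2))*exp(-b/2)


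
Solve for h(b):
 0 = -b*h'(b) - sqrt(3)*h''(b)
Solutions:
 h(b) = C1 + C2*erf(sqrt(2)*3^(3/4)*b/6)


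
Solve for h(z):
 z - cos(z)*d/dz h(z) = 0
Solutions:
 h(z) = C1 + Integral(z/cos(z), z)


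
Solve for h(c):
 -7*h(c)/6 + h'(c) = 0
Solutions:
 h(c) = C1*exp(7*c/6)


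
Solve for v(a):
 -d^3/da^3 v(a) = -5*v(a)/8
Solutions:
 v(a) = C3*exp(5^(1/3)*a/2) + (C1*sin(sqrt(3)*5^(1/3)*a/4) + C2*cos(sqrt(3)*5^(1/3)*a/4))*exp(-5^(1/3)*a/4)


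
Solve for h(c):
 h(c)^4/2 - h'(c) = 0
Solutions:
 h(c) = 2^(1/3)*(-1/(C1 + 3*c))^(1/3)
 h(c) = 2^(1/3)*(-1/(C1 + c))^(1/3)*(-3^(2/3) - 3*3^(1/6)*I)/6
 h(c) = 2^(1/3)*(-1/(C1 + c))^(1/3)*(-3^(2/3) + 3*3^(1/6)*I)/6


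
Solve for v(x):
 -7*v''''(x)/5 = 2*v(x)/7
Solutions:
 v(x) = (C1*sin(2^(3/4)*5^(1/4)*sqrt(7)*x/14) + C2*cos(2^(3/4)*5^(1/4)*sqrt(7)*x/14))*exp(-2^(3/4)*5^(1/4)*sqrt(7)*x/14) + (C3*sin(2^(3/4)*5^(1/4)*sqrt(7)*x/14) + C4*cos(2^(3/4)*5^(1/4)*sqrt(7)*x/14))*exp(2^(3/4)*5^(1/4)*sqrt(7)*x/14)


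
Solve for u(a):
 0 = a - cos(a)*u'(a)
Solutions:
 u(a) = C1 + Integral(a/cos(a), a)


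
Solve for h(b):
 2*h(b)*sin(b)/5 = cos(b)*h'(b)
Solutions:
 h(b) = C1/cos(b)^(2/5)


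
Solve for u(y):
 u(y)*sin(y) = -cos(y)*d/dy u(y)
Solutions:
 u(y) = C1*cos(y)


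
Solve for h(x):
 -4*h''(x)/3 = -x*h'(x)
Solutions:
 h(x) = C1 + C2*erfi(sqrt(6)*x/4)


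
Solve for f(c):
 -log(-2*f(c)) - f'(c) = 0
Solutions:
 Integral(1/(log(-_y) + log(2)), (_y, f(c))) = C1 - c


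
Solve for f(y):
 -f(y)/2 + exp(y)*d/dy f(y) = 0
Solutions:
 f(y) = C1*exp(-exp(-y)/2)


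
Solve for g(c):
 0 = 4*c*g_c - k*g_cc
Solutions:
 g(c) = C1 + C2*erf(sqrt(2)*c*sqrt(-1/k))/sqrt(-1/k)


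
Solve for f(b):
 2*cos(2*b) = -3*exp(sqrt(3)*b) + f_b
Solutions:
 f(b) = C1 + sqrt(3)*exp(sqrt(3)*b) + sin(2*b)


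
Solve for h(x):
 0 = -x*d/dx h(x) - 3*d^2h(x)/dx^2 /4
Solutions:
 h(x) = C1 + C2*erf(sqrt(6)*x/3)


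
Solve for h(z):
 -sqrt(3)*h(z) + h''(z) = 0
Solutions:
 h(z) = C1*exp(-3^(1/4)*z) + C2*exp(3^(1/4)*z)


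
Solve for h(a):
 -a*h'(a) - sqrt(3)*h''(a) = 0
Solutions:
 h(a) = C1 + C2*erf(sqrt(2)*3^(3/4)*a/6)


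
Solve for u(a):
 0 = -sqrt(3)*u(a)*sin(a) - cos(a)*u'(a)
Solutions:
 u(a) = C1*cos(a)^(sqrt(3))


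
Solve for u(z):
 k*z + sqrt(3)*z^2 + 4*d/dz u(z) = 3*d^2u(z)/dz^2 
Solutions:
 u(z) = C1 + C2*exp(4*z/3) - k*z^2/8 - 3*k*z/16 - sqrt(3)*z^3/12 - 3*sqrt(3)*z^2/16 - 9*sqrt(3)*z/32


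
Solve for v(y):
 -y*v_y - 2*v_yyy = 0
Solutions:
 v(y) = C1 + Integral(C2*airyai(-2^(2/3)*y/2) + C3*airybi(-2^(2/3)*y/2), y)


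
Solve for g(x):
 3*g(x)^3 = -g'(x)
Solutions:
 g(x) = -sqrt(2)*sqrt(-1/(C1 - 3*x))/2
 g(x) = sqrt(2)*sqrt(-1/(C1 - 3*x))/2


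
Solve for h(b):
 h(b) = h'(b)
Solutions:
 h(b) = C1*exp(b)


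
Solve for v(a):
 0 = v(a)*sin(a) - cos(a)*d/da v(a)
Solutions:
 v(a) = C1/cos(a)


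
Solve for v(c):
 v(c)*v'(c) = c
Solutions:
 v(c) = -sqrt(C1 + c^2)
 v(c) = sqrt(C1 + c^2)


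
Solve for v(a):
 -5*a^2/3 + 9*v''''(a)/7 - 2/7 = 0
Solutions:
 v(a) = C1 + C2*a + C3*a^2 + C4*a^3 + 7*a^6/1944 + a^4/108


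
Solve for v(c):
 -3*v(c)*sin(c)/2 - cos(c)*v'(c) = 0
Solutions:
 v(c) = C1*cos(c)^(3/2)


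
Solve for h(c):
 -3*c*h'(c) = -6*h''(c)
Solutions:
 h(c) = C1 + C2*erfi(c/2)


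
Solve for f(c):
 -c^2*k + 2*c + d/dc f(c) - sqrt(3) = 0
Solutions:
 f(c) = C1 + c^3*k/3 - c^2 + sqrt(3)*c


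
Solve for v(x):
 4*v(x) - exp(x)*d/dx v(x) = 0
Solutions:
 v(x) = C1*exp(-4*exp(-x))


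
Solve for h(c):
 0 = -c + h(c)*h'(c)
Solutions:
 h(c) = -sqrt(C1 + c^2)
 h(c) = sqrt(C1 + c^2)


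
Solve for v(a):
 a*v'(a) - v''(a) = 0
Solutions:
 v(a) = C1 + C2*erfi(sqrt(2)*a/2)


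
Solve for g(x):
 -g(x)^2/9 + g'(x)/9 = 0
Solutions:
 g(x) = -1/(C1 + x)


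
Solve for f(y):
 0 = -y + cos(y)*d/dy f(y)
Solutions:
 f(y) = C1 + Integral(y/cos(y), y)


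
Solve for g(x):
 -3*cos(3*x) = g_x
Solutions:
 g(x) = C1 - sin(3*x)


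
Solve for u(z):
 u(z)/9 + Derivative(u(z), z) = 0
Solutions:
 u(z) = C1*exp(-z/9)


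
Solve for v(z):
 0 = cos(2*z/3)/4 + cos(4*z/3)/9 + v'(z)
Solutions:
 v(z) = C1 - 3*sin(2*z/3)/8 - sin(4*z/3)/12


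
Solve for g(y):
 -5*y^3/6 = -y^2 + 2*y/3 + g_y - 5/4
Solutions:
 g(y) = C1 - 5*y^4/24 + y^3/3 - y^2/3 + 5*y/4


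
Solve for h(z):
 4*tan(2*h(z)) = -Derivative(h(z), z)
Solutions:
 h(z) = -asin(C1*exp(-8*z))/2 + pi/2
 h(z) = asin(C1*exp(-8*z))/2


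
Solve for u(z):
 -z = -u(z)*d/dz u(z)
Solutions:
 u(z) = -sqrt(C1 + z^2)
 u(z) = sqrt(C1 + z^2)


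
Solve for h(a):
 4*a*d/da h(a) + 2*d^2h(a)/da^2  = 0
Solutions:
 h(a) = C1 + C2*erf(a)


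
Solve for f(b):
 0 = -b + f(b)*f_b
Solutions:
 f(b) = -sqrt(C1 + b^2)
 f(b) = sqrt(C1 + b^2)


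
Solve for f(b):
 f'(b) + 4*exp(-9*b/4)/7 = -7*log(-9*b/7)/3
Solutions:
 f(b) = C1 - 7*b*log(-b)/3 + 7*b*(-2*log(3) + 1 + log(7))/3 + 16*exp(-9*b/4)/63


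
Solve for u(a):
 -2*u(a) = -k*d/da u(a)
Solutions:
 u(a) = C1*exp(2*a/k)


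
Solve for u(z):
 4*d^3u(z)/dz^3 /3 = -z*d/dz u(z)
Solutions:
 u(z) = C1 + Integral(C2*airyai(-6^(1/3)*z/2) + C3*airybi(-6^(1/3)*z/2), z)


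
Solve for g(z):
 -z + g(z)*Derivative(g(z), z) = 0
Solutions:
 g(z) = -sqrt(C1 + z^2)
 g(z) = sqrt(C1 + z^2)


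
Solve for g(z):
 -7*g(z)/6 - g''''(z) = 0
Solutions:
 g(z) = (C1*sin(14^(1/4)*3^(3/4)*z/6) + C2*cos(14^(1/4)*3^(3/4)*z/6))*exp(-14^(1/4)*3^(3/4)*z/6) + (C3*sin(14^(1/4)*3^(3/4)*z/6) + C4*cos(14^(1/4)*3^(3/4)*z/6))*exp(14^(1/4)*3^(3/4)*z/6)


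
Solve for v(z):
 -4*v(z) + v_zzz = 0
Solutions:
 v(z) = C3*exp(2^(2/3)*z) + (C1*sin(2^(2/3)*sqrt(3)*z/2) + C2*cos(2^(2/3)*sqrt(3)*z/2))*exp(-2^(2/3)*z/2)


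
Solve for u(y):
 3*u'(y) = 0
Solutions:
 u(y) = C1


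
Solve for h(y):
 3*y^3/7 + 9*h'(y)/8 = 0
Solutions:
 h(y) = C1 - 2*y^4/21


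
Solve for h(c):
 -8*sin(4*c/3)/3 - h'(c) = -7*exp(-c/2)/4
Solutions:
 h(c) = C1 + 2*cos(4*c/3) - 7*exp(-c/2)/2


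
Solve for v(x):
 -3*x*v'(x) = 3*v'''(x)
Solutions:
 v(x) = C1 + Integral(C2*airyai(-x) + C3*airybi(-x), x)


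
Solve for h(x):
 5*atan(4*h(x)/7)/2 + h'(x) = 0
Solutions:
 Integral(1/atan(4*_y/7), (_y, h(x))) = C1 - 5*x/2


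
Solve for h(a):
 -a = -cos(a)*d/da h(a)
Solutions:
 h(a) = C1 + Integral(a/cos(a), a)


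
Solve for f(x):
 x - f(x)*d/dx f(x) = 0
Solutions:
 f(x) = -sqrt(C1 + x^2)
 f(x) = sqrt(C1 + x^2)


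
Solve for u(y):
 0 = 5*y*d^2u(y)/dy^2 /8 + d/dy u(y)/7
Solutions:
 u(y) = C1 + C2*y^(27/35)


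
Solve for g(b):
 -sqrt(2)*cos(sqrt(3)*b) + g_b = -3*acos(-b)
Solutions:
 g(b) = C1 - 3*b*acos(-b) - 3*sqrt(1 - b^2) + sqrt(6)*sin(sqrt(3)*b)/3


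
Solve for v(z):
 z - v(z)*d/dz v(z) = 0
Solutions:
 v(z) = -sqrt(C1 + z^2)
 v(z) = sqrt(C1 + z^2)


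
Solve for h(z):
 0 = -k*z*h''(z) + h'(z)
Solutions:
 h(z) = C1 + z^(((re(k) + 1)*re(k) + im(k)^2)/(re(k)^2 + im(k)^2))*(C2*sin(log(z)*Abs(im(k))/(re(k)^2 + im(k)^2)) + C3*cos(log(z)*im(k)/(re(k)^2 + im(k)^2)))


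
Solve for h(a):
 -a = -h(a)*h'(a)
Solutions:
 h(a) = -sqrt(C1 + a^2)
 h(a) = sqrt(C1 + a^2)


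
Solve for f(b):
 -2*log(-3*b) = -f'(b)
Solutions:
 f(b) = C1 + 2*b*log(-b) + 2*b*(-1 + log(3))


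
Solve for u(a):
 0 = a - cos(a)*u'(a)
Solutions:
 u(a) = C1 + Integral(a/cos(a), a)


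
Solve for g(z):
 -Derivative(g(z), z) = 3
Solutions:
 g(z) = C1 - 3*z


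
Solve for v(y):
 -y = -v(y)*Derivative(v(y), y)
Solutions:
 v(y) = -sqrt(C1 + y^2)
 v(y) = sqrt(C1 + y^2)


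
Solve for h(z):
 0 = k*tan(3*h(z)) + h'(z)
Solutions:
 h(z) = -asin(C1*exp(-3*k*z))/3 + pi/3
 h(z) = asin(C1*exp(-3*k*z))/3


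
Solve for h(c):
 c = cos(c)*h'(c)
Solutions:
 h(c) = C1 + Integral(c/cos(c), c)


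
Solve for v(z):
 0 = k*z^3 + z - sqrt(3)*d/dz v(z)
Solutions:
 v(z) = C1 + sqrt(3)*k*z^4/12 + sqrt(3)*z^2/6


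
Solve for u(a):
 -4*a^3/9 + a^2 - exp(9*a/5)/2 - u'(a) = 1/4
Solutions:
 u(a) = C1 - a^4/9 + a^3/3 - a/4 - 5*exp(9*a/5)/18


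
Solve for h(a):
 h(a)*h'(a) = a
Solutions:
 h(a) = -sqrt(C1 + a^2)
 h(a) = sqrt(C1 + a^2)


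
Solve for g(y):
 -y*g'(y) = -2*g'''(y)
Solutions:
 g(y) = C1 + Integral(C2*airyai(2^(2/3)*y/2) + C3*airybi(2^(2/3)*y/2), y)


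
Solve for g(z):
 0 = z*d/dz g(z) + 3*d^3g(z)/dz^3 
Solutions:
 g(z) = C1 + Integral(C2*airyai(-3^(2/3)*z/3) + C3*airybi(-3^(2/3)*z/3), z)


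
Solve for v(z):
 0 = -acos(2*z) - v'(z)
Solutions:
 v(z) = C1 - z*acos(2*z) + sqrt(1 - 4*z^2)/2


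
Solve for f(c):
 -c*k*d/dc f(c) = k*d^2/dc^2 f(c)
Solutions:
 f(c) = C1 + C2*erf(sqrt(2)*c/2)


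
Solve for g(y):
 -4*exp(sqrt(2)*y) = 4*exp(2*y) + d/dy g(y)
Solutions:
 g(y) = C1 - 2*exp(2*y) - 2*sqrt(2)*exp(sqrt(2)*y)


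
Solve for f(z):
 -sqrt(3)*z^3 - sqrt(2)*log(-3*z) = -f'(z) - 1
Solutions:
 f(z) = C1 + sqrt(3)*z^4/4 + sqrt(2)*z*log(-z) + z*(-sqrt(2) - 1 + sqrt(2)*log(3))


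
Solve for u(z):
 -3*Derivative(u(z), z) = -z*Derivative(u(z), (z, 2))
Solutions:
 u(z) = C1 + C2*z^4


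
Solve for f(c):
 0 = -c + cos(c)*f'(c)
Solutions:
 f(c) = C1 + Integral(c/cos(c), c)


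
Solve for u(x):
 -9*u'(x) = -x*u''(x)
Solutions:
 u(x) = C1 + C2*x^10


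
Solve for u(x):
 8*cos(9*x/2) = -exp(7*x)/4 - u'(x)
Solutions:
 u(x) = C1 - exp(7*x)/28 - 16*sin(9*x/2)/9


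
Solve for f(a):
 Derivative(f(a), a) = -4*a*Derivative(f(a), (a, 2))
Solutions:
 f(a) = C1 + C2*a^(3/4)


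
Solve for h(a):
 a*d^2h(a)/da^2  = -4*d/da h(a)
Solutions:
 h(a) = C1 + C2/a^3


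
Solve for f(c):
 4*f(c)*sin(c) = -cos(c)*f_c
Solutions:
 f(c) = C1*cos(c)^4


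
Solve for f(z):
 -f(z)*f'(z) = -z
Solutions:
 f(z) = -sqrt(C1 + z^2)
 f(z) = sqrt(C1 + z^2)


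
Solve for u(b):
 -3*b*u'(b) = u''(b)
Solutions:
 u(b) = C1 + C2*erf(sqrt(6)*b/2)


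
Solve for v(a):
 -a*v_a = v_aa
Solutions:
 v(a) = C1 + C2*erf(sqrt(2)*a/2)


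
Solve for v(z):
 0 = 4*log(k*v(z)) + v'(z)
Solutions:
 li(k*v(z))/k = C1 - 4*z


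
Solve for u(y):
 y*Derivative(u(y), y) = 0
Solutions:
 u(y) = C1


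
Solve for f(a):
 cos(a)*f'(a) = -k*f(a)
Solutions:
 f(a) = C1*exp(k*(log(sin(a) - 1) - log(sin(a) + 1))/2)


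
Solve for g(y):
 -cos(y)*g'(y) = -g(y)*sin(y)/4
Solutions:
 g(y) = C1/cos(y)^(1/4)


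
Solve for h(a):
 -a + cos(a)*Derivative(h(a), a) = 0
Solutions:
 h(a) = C1 + Integral(a/cos(a), a)


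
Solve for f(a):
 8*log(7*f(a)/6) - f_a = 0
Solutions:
 Integral(1/(-log(_y) - log(7) + log(6)), (_y, f(a)))/8 = C1 - a


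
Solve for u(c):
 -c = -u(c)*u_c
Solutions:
 u(c) = -sqrt(C1 + c^2)
 u(c) = sqrt(C1 + c^2)


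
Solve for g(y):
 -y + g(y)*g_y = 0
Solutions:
 g(y) = -sqrt(C1 + y^2)
 g(y) = sqrt(C1 + y^2)


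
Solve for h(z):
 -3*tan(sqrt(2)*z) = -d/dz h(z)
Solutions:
 h(z) = C1 - 3*sqrt(2)*log(cos(sqrt(2)*z))/2


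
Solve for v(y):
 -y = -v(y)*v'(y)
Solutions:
 v(y) = -sqrt(C1 + y^2)
 v(y) = sqrt(C1 + y^2)


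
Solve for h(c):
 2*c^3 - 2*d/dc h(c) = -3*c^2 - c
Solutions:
 h(c) = C1 + c^4/4 + c^3/2 + c^2/4


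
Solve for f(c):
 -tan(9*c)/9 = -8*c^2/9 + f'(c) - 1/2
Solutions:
 f(c) = C1 + 8*c^3/27 + c/2 + log(cos(9*c))/81


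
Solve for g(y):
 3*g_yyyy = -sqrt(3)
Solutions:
 g(y) = C1 + C2*y + C3*y^2 + C4*y^3 - sqrt(3)*y^4/72


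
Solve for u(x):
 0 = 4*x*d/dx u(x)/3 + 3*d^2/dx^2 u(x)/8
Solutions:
 u(x) = C1 + C2*erf(4*x/3)


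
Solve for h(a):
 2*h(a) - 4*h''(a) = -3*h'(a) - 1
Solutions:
 h(a) = C1*exp(a*(3 - sqrt(41))/8) + C2*exp(a*(3 + sqrt(41))/8) - 1/2


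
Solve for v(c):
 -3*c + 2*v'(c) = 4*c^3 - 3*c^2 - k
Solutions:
 v(c) = C1 + c^4/2 - c^3/2 + 3*c^2/4 - c*k/2


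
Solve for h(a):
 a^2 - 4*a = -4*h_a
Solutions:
 h(a) = C1 - a^3/12 + a^2/2


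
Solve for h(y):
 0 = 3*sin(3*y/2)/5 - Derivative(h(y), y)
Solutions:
 h(y) = C1 - 2*cos(3*y/2)/5


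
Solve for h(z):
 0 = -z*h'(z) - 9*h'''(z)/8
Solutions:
 h(z) = C1 + Integral(C2*airyai(-2*3^(1/3)*z/3) + C3*airybi(-2*3^(1/3)*z/3), z)


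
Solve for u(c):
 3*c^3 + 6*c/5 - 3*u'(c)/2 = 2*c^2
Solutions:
 u(c) = C1 + c^4/2 - 4*c^3/9 + 2*c^2/5


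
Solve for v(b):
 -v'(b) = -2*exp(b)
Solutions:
 v(b) = C1 + 2*exp(b)


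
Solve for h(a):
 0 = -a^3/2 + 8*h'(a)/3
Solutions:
 h(a) = C1 + 3*a^4/64


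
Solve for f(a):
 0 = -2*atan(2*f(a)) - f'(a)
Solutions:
 Integral(1/atan(2*_y), (_y, f(a))) = C1 - 2*a


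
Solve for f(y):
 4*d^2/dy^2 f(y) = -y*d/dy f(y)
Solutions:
 f(y) = C1 + C2*erf(sqrt(2)*y/4)


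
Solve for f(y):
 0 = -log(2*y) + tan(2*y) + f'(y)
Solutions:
 f(y) = C1 + y*log(y) - y + y*log(2) + log(cos(2*y))/2


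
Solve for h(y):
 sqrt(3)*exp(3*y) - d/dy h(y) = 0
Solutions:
 h(y) = C1 + sqrt(3)*exp(3*y)/3


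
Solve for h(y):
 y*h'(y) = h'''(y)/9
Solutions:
 h(y) = C1 + Integral(C2*airyai(3^(2/3)*y) + C3*airybi(3^(2/3)*y), y)


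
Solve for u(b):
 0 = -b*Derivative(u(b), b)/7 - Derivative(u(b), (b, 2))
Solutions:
 u(b) = C1 + C2*erf(sqrt(14)*b/14)


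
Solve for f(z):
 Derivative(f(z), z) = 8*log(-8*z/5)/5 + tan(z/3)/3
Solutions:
 f(z) = C1 + 8*z*log(-z)/5 - 8*z*log(5)/5 - 8*z/5 + 24*z*log(2)/5 - log(cos(z/3))


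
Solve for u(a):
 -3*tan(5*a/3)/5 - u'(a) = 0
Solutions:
 u(a) = C1 + 9*log(cos(5*a/3))/25


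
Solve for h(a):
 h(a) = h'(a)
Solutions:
 h(a) = C1*exp(a)


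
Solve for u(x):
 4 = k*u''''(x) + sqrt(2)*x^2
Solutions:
 u(x) = C1 + C2*x + C3*x^2 + C4*x^3 - sqrt(2)*x^6/(360*k) + x^4/(6*k)


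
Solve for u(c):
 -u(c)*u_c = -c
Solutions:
 u(c) = -sqrt(C1 + c^2)
 u(c) = sqrt(C1 + c^2)


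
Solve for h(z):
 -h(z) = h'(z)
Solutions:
 h(z) = C1*exp(-z)


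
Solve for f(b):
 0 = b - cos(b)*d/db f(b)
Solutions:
 f(b) = C1 + Integral(b/cos(b), b)


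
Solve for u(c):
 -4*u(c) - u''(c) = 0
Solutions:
 u(c) = C1*sin(2*c) + C2*cos(2*c)


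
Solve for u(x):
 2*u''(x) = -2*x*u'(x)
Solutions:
 u(x) = C1 + C2*erf(sqrt(2)*x/2)


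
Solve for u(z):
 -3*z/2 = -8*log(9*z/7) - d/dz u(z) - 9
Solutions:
 u(z) = C1 + 3*z^2/4 - 8*z*log(z) + z*log(5764801/43046721) - z


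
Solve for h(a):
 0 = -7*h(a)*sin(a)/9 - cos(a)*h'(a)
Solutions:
 h(a) = C1*cos(a)^(7/9)


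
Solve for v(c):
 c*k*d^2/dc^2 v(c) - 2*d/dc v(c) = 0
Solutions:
 v(c) = C1 + c^(((re(k) + 2)*re(k) + im(k)^2)/(re(k)^2 + im(k)^2))*(C2*sin(2*log(c)*Abs(im(k))/(re(k)^2 + im(k)^2)) + C3*cos(2*log(c)*im(k)/(re(k)^2 + im(k)^2)))


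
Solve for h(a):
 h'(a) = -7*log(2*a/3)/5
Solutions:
 h(a) = C1 - 7*a*log(a)/5 - 7*a*log(2)/5 + 7*a/5 + 7*a*log(3)/5


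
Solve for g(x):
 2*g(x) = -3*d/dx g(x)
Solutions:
 g(x) = C1*exp(-2*x/3)


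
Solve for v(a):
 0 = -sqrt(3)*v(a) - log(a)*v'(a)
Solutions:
 v(a) = C1*exp(-sqrt(3)*li(a))


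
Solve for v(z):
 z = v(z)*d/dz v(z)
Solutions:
 v(z) = -sqrt(C1 + z^2)
 v(z) = sqrt(C1 + z^2)


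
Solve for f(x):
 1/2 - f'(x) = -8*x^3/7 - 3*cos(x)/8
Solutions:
 f(x) = C1 + 2*x^4/7 + x/2 + 3*sin(x)/8


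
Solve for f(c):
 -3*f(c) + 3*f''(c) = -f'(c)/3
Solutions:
 f(c) = C1*exp(c*(-1 + 5*sqrt(13))/18) + C2*exp(-c*(1 + 5*sqrt(13))/18)


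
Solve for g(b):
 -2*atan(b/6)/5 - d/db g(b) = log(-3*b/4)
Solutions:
 g(b) = C1 - b*log(-b) - 2*b*atan(b/6)/5 - b*log(3) + b + 2*b*log(2) + 6*log(b^2 + 36)/5


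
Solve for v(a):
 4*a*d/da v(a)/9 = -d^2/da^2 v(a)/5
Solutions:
 v(a) = C1 + C2*erf(sqrt(10)*a/3)


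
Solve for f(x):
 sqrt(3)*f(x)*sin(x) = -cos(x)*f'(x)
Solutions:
 f(x) = C1*cos(x)^(sqrt(3))


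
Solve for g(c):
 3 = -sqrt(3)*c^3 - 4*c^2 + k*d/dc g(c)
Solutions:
 g(c) = C1 + sqrt(3)*c^4/(4*k) + 4*c^3/(3*k) + 3*c/k


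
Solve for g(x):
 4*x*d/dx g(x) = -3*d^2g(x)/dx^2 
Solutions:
 g(x) = C1 + C2*erf(sqrt(6)*x/3)


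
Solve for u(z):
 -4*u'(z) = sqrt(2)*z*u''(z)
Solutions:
 u(z) = C1 + C2*z^(1 - 2*sqrt(2))


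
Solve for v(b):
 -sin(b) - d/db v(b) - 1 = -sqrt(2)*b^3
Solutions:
 v(b) = C1 + sqrt(2)*b^4/4 - b + cos(b)


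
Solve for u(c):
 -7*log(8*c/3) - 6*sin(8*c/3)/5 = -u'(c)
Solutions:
 u(c) = C1 + 7*c*log(c) - 7*c*log(3) - 7*c + 21*c*log(2) - 9*cos(8*c/3)/20


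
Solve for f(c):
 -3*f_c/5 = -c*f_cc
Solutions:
 f(c) = C1 + C2*c^(8/5)


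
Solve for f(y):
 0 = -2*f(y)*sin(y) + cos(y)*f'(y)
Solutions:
 f(y) = C1/cos(y)^2


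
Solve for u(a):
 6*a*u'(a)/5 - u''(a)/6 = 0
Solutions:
 u(a) = C1 + C2*erfi(3*sqrt(10)*a/5)


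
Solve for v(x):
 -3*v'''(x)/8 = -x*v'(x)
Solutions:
 v(x) = C1 + Integral(C2*airyai(2*3^(2/3)*x/3) + C3*airybi(2*3^(2/3)*x/3), x)


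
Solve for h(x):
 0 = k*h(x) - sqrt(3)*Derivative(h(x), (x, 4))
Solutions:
 h(x) = C1*exp(-3^(7/8)*k^(1/4)*x/3) + C2*exp(3^(7/8)*k^(1/4)*x/3) + C3*exp(-3^(7/8)*I*k^(1/4)*x/3) + C4*exp(3^(7/8)*I*k^(1/4)*x/3)


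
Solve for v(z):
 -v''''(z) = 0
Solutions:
 v(z) = C1 + C2*z + C3*z^2 + C4*z^3


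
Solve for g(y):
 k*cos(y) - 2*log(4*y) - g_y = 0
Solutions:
 g(y) = C1 + k*sin(y) - 2*y*log(y) - 4*y*log(2) + 2*y


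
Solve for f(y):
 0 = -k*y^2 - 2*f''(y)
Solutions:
 f(y) = C1 + C2*y - k*y^4/24


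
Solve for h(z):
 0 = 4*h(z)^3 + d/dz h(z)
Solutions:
 h(z) = -sqrt(2)*sqrt(-1/(C1 - 4*z))/2
 h(z) = sqrt(2)*sqrt(-1/(C1 - 4*z))/2


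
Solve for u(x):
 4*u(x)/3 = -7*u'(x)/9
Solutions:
 u(x) = C1*exp(-12*x/7)


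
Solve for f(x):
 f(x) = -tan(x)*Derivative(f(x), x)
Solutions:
 f(x) = C1/sin(x)


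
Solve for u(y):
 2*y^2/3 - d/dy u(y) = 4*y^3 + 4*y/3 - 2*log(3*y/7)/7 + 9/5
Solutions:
 u(y) = C1 - y^4 + 2*y^3/9 - 2*y^2/3 + 2*y*log(y)/7 - 73*y/35 - 2*y*log(7)/7 + 2*y*log(3)/7


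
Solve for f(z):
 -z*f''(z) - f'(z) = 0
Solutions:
 f(z) = C1 + C2*log(z)


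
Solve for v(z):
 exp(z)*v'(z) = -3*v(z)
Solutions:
 v(z) = C1*exp(3*exp(-z))
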